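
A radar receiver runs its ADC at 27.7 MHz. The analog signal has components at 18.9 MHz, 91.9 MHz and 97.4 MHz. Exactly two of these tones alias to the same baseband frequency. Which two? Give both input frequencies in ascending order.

fs/2 = 13.85 MHz.
18.9 MHz > fs/2 = 13.85 MHz, folds to fs − 18.9 MHz = 8.8 MHz.
91.9 MHz mod fs = 8.8 MHz.
8.8 MHz ≤ fs/2 = 13.85 MHz, appears at 8.8 MHz.
97.4 MHz mod fs = 14.3 MHz.
14.3 MHz > fs/2 = 13.85 MHz, folds to fs − 14.3 MHz = 13.4 MHz.
18.9 MHz and 91.9 MHz both map to 8.8 MHz.

18.9 MHz, 91.9 MHz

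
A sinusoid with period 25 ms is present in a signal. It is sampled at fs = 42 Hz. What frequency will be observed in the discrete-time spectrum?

T = 25 ms → f = 1/T = 40 Hz.
40 Hz > fs/2 = 21 Hz, folds to fs − 40 Hz = 2 Hz.

2 Hz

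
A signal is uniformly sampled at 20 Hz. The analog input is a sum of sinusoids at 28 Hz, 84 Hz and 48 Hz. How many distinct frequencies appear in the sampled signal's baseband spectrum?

2

fs/2 = 10 Hz.
28 Hz mod fs = 8 Hz.
8 Hz ≤ fs/2 = 10 Hz, appears at 8 Hz.
84 Hz mod fs = 4 Hz.
4 Hz ≤ fs/2 = 10 Hz, appears at 4 Hz.
48 Hz mod fs = 8 Hz.
8 Hz ≤ fs/2 = 10 Hz, appears at 8 Hz.
Distinct values: {4 Hz, 8 Hz} → 2.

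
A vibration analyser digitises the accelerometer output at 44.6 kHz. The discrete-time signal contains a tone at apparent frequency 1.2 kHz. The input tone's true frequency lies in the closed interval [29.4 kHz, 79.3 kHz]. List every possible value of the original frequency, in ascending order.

43.4 kHz, 45.8 kHz

Frequencies that alias to 1.2 kHz are k·fs ± 1.2 kHz for integer k ≥ 0.
k=0: 1.2 kHz.
k=1: 43.4 kHz, 45.8 kHz.
k=2: 88 kHz, 90.4 kHz.
Within [29.4 kHz, 79.3 kHz]: 43.4 kHz, 45.8 kHz.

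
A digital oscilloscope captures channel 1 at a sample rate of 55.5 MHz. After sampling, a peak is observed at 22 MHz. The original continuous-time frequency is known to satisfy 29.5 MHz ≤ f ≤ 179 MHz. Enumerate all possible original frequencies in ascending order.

33.5 MHz, 77.5 MHz, 89 MHz, 133 MHz, 144.5 MHz

Frequencies that alias to 22 MHz are k·fs ± 22 MHz for integer k ≥ 0.
k=0: 22 MHz.
k=1: 33.5 MHz, 77.5 MHz.
k=2: 89 MHz, 133 MHz.
k=3: 144.5 MHz, 188.5 MHz.
k=4: 200 MHz, 244 MHz.
Within [29.5 MHz, 179 MHz]: 33.5 MHz, 77.5 MHz, 89 MHz, 133 MHz, 144.5 MHz.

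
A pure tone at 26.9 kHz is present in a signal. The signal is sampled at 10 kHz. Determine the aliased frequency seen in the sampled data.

3.1 kHz

26.9 kHz mod fs = 6.9 kHz.
6.9 kHz > fs/2 = 5 kHz, folds to fs − 6.9 kHz = 3.1 kHz.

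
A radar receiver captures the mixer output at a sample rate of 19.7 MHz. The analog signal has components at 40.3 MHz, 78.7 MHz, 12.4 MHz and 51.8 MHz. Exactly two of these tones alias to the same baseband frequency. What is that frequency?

fs/2 = 9.85 MHz.
40.3 MHz mod fs = 0.9 MHz.
0.9 MHz ≤ fs/2 = 9.85 MHz, appears at 0.9 MHz.
78.7 MHz mod fs = 19.6 MHz.
19.6 MHz > fs/2 = 9.85 MHz, folds to fs − 19.6 MHz = 0.1 MHz.
12.4 MHz > fs/2 = 9.85 MHz, folds to fs − 12.4 MHz = 7.3 MHz.
51.8 MHz mod fs = 12.4 MHz.
12.4 MHz > fs/2 = 9.85 MHz, folds to fs − 12.4 MHz = 7.3 MHz.
12.4 MHz and 51.8 MHz both map to 7.3 MHz.

7.3 MHz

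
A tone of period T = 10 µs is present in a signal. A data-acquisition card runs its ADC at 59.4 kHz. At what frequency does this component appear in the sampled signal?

T = 10 µs → f = 1/T = 100 kHz.
100 kHz mod fs = 40.6 kHz.
40.6 kHz > fs/2 = 29.7 kHz, folds to fs − 40.6 kHz = 18.8 kHz.

18.8 kHz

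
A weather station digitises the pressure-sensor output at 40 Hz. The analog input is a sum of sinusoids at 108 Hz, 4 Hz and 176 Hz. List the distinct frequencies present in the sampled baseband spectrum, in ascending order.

fs/2 = 20 Hz.
108 Hz mod fs = 28 Hz.
28 Hz > fs/2 = 20 Hz, folds to fs − 28 Hz = 12 Hz.
4 Hz ≤ fs/2 = 20 Hz, passes unchanged.
176 Hz mod fs = 16 Hz.
16 Hz ≤ fs/2 = 20 Hz, appears at 16 Hz.
Distinct values: {4 Hz, 12 Hz, 16 Hz}.

4 Hz, 12 Hz, 16 Hz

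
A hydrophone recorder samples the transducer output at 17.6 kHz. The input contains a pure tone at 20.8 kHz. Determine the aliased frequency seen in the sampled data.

20.8 kHz mod fs = 3.2 kHz.
3.2 kHz ≤ fs/2 = 8.8 kHz, appears at 3.2 kHz.

3.2 kHz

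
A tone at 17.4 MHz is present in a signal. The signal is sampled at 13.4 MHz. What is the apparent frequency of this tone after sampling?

4 MHz

17.4 MHz mod fs = 4 MHz.
4 MHz ≤ fs/2 = 6.7 MHz, appears at 4 MHz.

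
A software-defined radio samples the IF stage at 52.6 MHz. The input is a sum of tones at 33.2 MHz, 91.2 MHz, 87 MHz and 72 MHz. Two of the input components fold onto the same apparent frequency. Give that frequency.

19.4 MHz

fs/2 = 26.3 MHz.
33.2 MHz > fs/2 = 26.3 MHz, folds to fs − 33.2 MHz = 19.4 MHz.
91.2 MHz mod fs = 38.6 MHz.
38.6 MHz > fs/2 = 26.3 MHz, folds to fs − 38.6 MHz = 14 MHz.
87 MHz mod fs = 34.4 MHz.
34.4 MHz > fs/2 = 26.3 MHz, folds to fs − 34.4 MHz = 18.2 MHz.
72 MHz mod fs = 19.4 MHz.
19.4 MHz ≤ fs/2 = 26.3 MHz, appears at 19.4 MHz.
33.2 MHz and 72 MHz both map to 19.4 MHz.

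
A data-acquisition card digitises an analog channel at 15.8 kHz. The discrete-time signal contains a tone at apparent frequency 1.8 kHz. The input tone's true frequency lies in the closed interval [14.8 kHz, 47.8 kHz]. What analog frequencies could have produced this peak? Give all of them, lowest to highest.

17.6 kHz, 29.8 kHz, 33.4 kHz, 45.6 kHz

Frequencies that alias to 1.8 kHz are k·fs ± 1.8 kHz for integer k ≥ 0.
k=0: 1.8 kHz.
k=1: 14 kHz, 17.6 kHz.
k=2: 29.8 kHz, 33.4 kHz.
k=3: 45.6 kHz, 49.2 kHz.
k=4: 61.4 kHz, 65 kHz.
Within [14.8 kHz, 47.8 kHz]: 17.6 kHz, 29.8 kHz, 33.4 kHz, 45.6 kHz.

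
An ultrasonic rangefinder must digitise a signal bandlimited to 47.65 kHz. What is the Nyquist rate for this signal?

Nyquist rate = 2 × 47.65 kHz = 95.3 kHz.

95.3 kHz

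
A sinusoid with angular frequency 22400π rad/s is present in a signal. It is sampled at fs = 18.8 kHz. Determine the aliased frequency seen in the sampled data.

7.6 kHz

ω = 22400π rad/s → f = ω/(2π) = 11200 Hz = 11.2 kHz.
11.2 kHz > fs/2 = 9.4 kHz, folds to fs − 11.2 kHz = 7.6 kHz.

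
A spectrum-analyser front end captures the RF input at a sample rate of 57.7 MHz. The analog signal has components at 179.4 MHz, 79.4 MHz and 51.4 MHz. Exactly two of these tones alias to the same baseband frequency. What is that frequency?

fs/2 = 28.85 MHz.
179.4 MHz mod fs = 6.3 MHz.
6.3 MHz ≤ fs/2 = 28.85 MHz, appears at 6.3 MHz.
79.4 MHz mod fs = 21.7 MHz.
21.7 MHz ≤ fs/2 = 28.85 MHz, appears at 21.7 MHz.
51.4 MHz > fs/2 = 28.85 MHz, folds to fs − 51.4 MHz = 6.3 MHz.
51.4 MHz and 179.4 MHz both map to 6.3 MHz.

6.3 MHz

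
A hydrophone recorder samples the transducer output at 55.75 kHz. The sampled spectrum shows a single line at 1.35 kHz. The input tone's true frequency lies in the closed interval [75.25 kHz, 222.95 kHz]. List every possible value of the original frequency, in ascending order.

110.15 kHz, 112.85 kHz, 165.9 kHz, 168.6 kHz, 221.65 kHz

Frequencies that alias to 1.35 kHz are k·fs ± 1.35 kHz for integer k ≥ 0.
k=0: 1.35 kHz.
k=1: 54.4 kHz, 57.1 kHz.
k=2: 110.15 kHz, 112.85 kHz.
k=3: 165.9 kHz, 168.6 kHz.
k=4: 221.65 kHz, 224.35 kHz.
k=5: 277.4 kHz, 280.1 kHz.
Within [75.25 kHz, 222.95 kHz]: 110.15 kHz, 112.85 kHz, 165.9 kHz, 168.6 kHz, 221.65 kHz.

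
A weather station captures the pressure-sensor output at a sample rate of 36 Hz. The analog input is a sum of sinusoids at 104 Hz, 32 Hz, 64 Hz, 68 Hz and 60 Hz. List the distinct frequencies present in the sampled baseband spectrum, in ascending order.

4 Hz, 8 Hz, 12 Hz

fs/2 = 18 Hz.
104 Hz mod fs = 32 Hz.
32 Hz > fs/2 = 18 Hz, folds to fs − 32 Hz = 4 Hz.
32 Hz > fs/2 = 18 Hz, folds to fs − 32 Hz = 4 Hz.
64 Hz mod fs = 28 Hz.
28 Hz > fs/2 = 18 Hz, folds to fs − 28 Hz = 8 Hz.
68 Hz mod fs = 32 Hz.
32 Hz > fs/2 = 18 Hz, folds to fs − 32 Hz = 4 Hz.
60 Hz mod fs = 24 Hz.
24 Hz > fs/2 = 18 Hz, folds to fs − 24 Hz = 12 Hz.
Distinct values: {4 Hz, 8 Hz, 12 Hz}.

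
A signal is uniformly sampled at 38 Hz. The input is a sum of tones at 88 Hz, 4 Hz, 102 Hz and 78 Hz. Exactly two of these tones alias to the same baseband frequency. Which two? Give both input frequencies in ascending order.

88 Hz, 102 Hz

fs/2 = 19 Hz.
88 Hz mod fs = 12 Hz.
12 Hz ≤ fs/2 = 19 Hz, appears at 12 Hz.
4 Hz ≤ fs/2 = 19 Hz, passes unchanged.
102 Hz mod fs = 26 Hz.
26 Hz > fs/2 = 19 Hz, folds to fs − 26 Hz = 12 Hz.
78 Hz mod fs = 2 Hz.
2 Hz ≤ fs/2 = 19 Hz, appears at 2 Hz.
88 Hz and 102 Hz both map to 12 Hz.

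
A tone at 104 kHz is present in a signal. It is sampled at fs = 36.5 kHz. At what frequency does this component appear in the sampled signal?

104 kHz mod fs = 31 kHz.
31 kHz > fs/2 = 18.25 kHz, folds to fs − 31 kHz = 5.5 kHz.

5.5 kHz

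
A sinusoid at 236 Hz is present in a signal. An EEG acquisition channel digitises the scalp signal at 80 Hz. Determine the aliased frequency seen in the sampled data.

4 Hz

236 Hz mod fs = 76 Hz.
76 Hz > fs/2 = 40 Hz, folds to fs − 76 Hz = 4 Hz.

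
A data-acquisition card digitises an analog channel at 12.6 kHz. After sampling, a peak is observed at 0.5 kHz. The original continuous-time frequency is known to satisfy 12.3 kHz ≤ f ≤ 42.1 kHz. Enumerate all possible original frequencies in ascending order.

13.1 kHz, 24.7 kHz, 25.7 kHz, 37.3 kHz, 38.3 kHz

Frequencies that alias to 0.5 kHz are k·fs ± 0.5 kHz for integer k ≥ 0.
k=0: 0.5 kHz.
k=1: 12.1 kHz, 13.1 kHz.
k=2: 24.7 kHz, 25.7 kHz.
k=3: 37.3 kHz, 38.3 kHz.
k=4: 49.9 kHz, 50.9 kHz.
Within [12.3 kHz, 42.1 kHz]: 13.1 kHz, 24.7 kHz, 25.7 kHz, 37.3 kHz, 38.3 kHz.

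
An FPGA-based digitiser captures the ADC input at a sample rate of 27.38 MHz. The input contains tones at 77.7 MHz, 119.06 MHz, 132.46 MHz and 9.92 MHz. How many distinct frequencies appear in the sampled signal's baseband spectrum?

3

fs/2 = 13.69 MHz.
77.7 MHz mod fs = 22.94 MHz.
22.94 MHz > fs/2 = 13.69 MHz, folds to fs − 22.94 MHz = 4.44 MHz.
119.06 MHz mod fs = 9.54 MHz.
9.54 MHz ≤ fs/2 = 13.69 MHz, appears at 9.54 MHz.
132.46 MHz mod fs = 22.94 MHz.
22.94 MHz > fs/2 = 13.69 MHz, folds to fs − 22.94 MHz = 4.44 MHz.
9.92 MHz ≤ fs/2 = 13.69 MHz, passes unchanged.
Distinct values: {4.44 MHz, 9.54 MHz, 9.92 MHz} → 3.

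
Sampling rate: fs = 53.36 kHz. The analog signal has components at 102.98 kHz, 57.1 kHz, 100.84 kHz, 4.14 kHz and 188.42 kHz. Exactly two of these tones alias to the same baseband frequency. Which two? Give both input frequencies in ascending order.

fs/2 = 26.68 kHz.
102.98 kHz mod fs = 49.62 kHz.
49.62 kHz > fs/2 = 26.68 kHz, folds to fs − 49.62 kHz = 3.74 kHz.
57.1 kHz mod fs = 3.74 kHz.
3.74 kHz ≤ fs/2 = 26.68 kHz, appears at 3.74 kHz.
100.84 kHz mod fs = 47.48 kHz.
47.48 kHz > fs/2 = 26.68 kHz, folds to fs − 47.48 kHz = 5.88 kHz.
4.14 kHz ≤ fs/2 = 26.68 kHz, passes unchanged.
188.42 kHz mod fs = 28.34 kHz.
28.34 kHz > fs/2 = 26.68 kHz, folds to fs − 28.34 kHz = 25.02 kHz.
57.1 kHz and 102.98 kHz both map to 3.74 kHz.

57.1 kHz, 102.98 kHz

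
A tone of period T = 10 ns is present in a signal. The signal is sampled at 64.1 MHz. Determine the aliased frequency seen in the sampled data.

T = 10 ns → f = 1/T = 100 MHz.
100 MHz mod fs = 35.9 MHz.
35.9 MHz > fs/2 = 32.05 MHz, folds to fs − 35.9 MHz = 28.2 MHz.

28.2 MHz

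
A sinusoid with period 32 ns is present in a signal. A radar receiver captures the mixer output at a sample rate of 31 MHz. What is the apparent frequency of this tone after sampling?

T = 32 ns → f = 1/T = 31.25 MHz.
31.25 MHz mod fs = 0.25 MHz.
0.25 MHz ≤ fs/2 = 15.5 MHz, appears at 0.25 MHz.

0.25 MHz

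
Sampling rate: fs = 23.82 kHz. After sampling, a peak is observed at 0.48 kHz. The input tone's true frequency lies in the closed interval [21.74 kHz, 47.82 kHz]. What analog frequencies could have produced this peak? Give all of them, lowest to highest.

Frequencies that alias to 0.48 kHz are k·fs ± 0.48 kHz for integer k ≥ 0.
k=0: 0.48 kHz.
k=1: 23.34 kHz, 24.3 kHz.
k=2: 47.16 kHz, 48.12 kHz.
k=3: 70.98 kHz, 71.94 kHz.
Within [21.74 kHz, 47.82 kHz]: 23.34 kHz, 24.3 kHz, 47.16 kHz.

23.34 kHz, 24.3 kHz, 47.16 kHz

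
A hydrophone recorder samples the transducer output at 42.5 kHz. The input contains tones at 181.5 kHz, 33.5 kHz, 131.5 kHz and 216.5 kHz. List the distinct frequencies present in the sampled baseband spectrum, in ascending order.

4 kHz, 9 kHz, 11.5 kHz

fs/2 = 21.25 kHz.
181.5 kHz mod fs = 11.5 kHz.
11.5 kHz ≤ fs/2 = 21.25 kHz, appears at 11.5 kHz.
33.5 kHz > fs/2 = 21.25 kHz, folds to fs − 33.5 kHz = 9 kHz.
131.5 kHz mod fs = 4 kHz.
4 kHz ≤ fs/2 = 21.25 kHz, appears at 4 kHz.
216.5 kHz mod fs = 4 kHz.
4 kHz ≤ fs/2 = 21.25 kHz, appears at 4 kHz.
Distinct values: {4 kHz, 9 kHz, 11.5 kHz}.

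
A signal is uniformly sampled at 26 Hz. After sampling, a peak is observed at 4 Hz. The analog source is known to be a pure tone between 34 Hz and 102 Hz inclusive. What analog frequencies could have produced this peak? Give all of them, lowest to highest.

Frequencies that alias to 4 Hz are k·fs ± 4 Hz for integer k ≥ 0.
k=0: 4 Hz.
k=1: 22 Hz, 30 Hz.
k=2: 48 Hz, 56 Hz.
k=3: 74 Hz, 82 Hz.
k=4: 100 Hz, 108 Hz.
k=5: 126 Hz, 134 Hz.
Within [34 Hz, 102 Hz]: 48 Hz, 56 Hz, 74 Hz, 82 Hz, 100 Hz.

48 Hz, 56 Hz, 74 Hz, 82 Hz, 100 Hz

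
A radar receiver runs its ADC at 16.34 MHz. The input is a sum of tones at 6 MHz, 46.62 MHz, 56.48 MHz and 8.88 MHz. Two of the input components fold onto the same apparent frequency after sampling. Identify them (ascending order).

fs/2 = 8.17 MHz.
6 MHz ≤ fs/2 = 8.17 MHz, passes unchanged.
46.62 MHz mod fs = 13.94 MHz.
13.94 MHz > fs/2 = 8.17 MHz, folds to fs − 13.94 MHz = 2.4 MHz.
56.48 MHz mod fs = 7.46 MHz.
7.46 MHz ≤ fs/2 = 8.17 MHz, appears at 7.46 MHz.
8.88 MHz > fs/2 = 8.17 MHz, folds to fs − 8.88 MHz = 7.46 MHz.
8.88 MHz and 56.48 MHz both map to 7.46 MHz.

8.88 MHz, 56.48 MHz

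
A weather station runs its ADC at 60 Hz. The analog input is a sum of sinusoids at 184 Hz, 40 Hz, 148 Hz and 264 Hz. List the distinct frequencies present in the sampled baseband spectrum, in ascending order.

fs/2 = 30 Hz.
184 Hz mod fs = 4 Hz.
4 Hz ≤ fs/2 = 30 Hz, appears at 4 Hz.
40 Hz > fs/2 = 30 Hz, folds to fs − 40 Hz = 20 Hz.
148 Hz mod fs = 28 Hz.
28 Hz ≤ fs/2 = 30 Hz, appears at 28 Hz.
264 Hz mod fs = 24 Hz.
24 Hz ≤ fs/2 = 30 Hz, appears at 24 Hz.
Distinct values: {4 Hz, 20 Hz, 24 Hz, 28 Hz}.

4 Hz, 20 Hz, 24 Hz, 28 Hz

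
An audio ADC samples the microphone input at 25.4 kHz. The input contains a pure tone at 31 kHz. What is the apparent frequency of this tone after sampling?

31 kHz mod fs = 5.6 kHz.
5.6 kHz ≤ fs/2 = 12.7 kHz, appears at 5.6 kHz.

5.6 kHz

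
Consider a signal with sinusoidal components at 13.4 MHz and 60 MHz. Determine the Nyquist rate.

Highest-frequency component: 60 MHz.
Nyquist rate = 2 × 60 MHz = 120 MHz.

120 MHz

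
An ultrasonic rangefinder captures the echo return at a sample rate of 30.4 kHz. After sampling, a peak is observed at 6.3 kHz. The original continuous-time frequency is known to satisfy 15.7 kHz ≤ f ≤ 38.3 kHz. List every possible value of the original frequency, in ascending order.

24.1 kHz, 36.7 kHz

Frequencies that alias to 6.3 kHz are k·fs ± 6.3 kHz for integer k ≥ 0.
k=0: 6.3 kHz.
k=1: 24.1 kHz, 36.7 kHz.
k=2: 54.5 kHz, 67.1 kHz.
Within [15.7 kHz, 38.3 kHz]: 24.1 kHz, 36.7 kHz.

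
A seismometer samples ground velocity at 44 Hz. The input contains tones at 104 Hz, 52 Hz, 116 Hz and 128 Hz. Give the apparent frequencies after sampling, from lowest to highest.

4 Hz, 8 Hz, 16 Hz

fs/2 = 22 Hz.
104 Hz mod fs = 16 Hz.
16 Hz ≤ fs/2 = 22 Hz, appears at 16 Hz.
52 Hz mod fs = 8 Hz.
8 Hz ≤ fs/2 = 22 Hz, appears at 8 Hz.
116 Hz mod fs = 28 Hz.
28 Hz > fs/2 = 22 Hz, folds to fs − 28 Hz = 16 Hz.
128 Hz mod fs = 40 Hz.
40 Hz > fs/2 = 22 Hz, folds to fs − 40 Hz = 4 Hz.
Distinct values: {4 Hz, 8 Hz, 16 Hz}.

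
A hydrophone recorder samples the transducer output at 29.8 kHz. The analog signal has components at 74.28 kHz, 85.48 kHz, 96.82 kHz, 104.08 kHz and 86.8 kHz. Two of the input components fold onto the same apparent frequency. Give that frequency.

fs/2 = 14.9 kHz.
74.28 kHz mod fs = 14.68 kHz.
14.68 kHz ≤ fs/2 = 14.9 kHz, appears at 14.68 kHz.
85.48 kHz mod fs = 25.88 kHz.
25.88 kHz > fs/2 = 14.9 kHz, folds to fs − 25.88 kHz = 3.92 kHz.
96.82 kHz mod fs = 7.42 kHz.
7.42 kHz ≤ fs/2 = 14.9 kHz, appears at 7.42 kHz.
104.08 kHz mod fs = 14.68 kHz.
14.68 kHz ≤ fs/2 = 14.9 kHz, appears at 14.68 kHz.
86.8 kHz mod fs = 27.2 kHz.
27.2 kHz > fs/2 = 14.9 kHz, folds to fs − 27.2 kHz = 2.6 kHz.
74.28 kHz and 104.08 kHz both map to 14.68 kHz.

14.68 kHz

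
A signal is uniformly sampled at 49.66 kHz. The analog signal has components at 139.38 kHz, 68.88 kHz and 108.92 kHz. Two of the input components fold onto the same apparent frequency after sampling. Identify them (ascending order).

fs/2 = 24.83 kHz.
139.38 kHz mod fs = 40.06 kHz.
40.06 kHz > fs/2 = 24.83 kHz, folds to fs − 40.06 kHz = 9.6 kHz.
68.88 kHz mod fs = 19.22 kHz.
19.22 kHz ≤ fs/2 = 24.83 kHz, appears at 19.22 kHz.
108.92 kHz mod fs = 9.6 kHz.
9.6 kHz ≤ fs/2 = 24.83 kHz, appears at 9.6 kHz.
108.92 kHz and 139.38 kHz both map to 9.6 kHz.

108.92 kHz, 139.38 kHz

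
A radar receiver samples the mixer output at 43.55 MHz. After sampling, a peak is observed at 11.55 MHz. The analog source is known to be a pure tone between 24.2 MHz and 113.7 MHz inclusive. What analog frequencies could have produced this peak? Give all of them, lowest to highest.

Frequencies that alias to 11.55 MHz are k·fs ± 11.55 MHz for integer k ≥ 0.
k=0: 11.55 MHz.
k=1: 32 MHz, 55.1 MHz.
k=2: 75.55 MHz, 98.65 MHz.
k=3: 119.1 MHz, 142.2 MHz.
Within [24.2 MHz, 113.7 MHz]: 32 MHz, 55.1 MHz, 75.55 MHz, 98.65 MHz.

32 MHz, 55.1 MHz, 75.55 MHz, 98.65 MHz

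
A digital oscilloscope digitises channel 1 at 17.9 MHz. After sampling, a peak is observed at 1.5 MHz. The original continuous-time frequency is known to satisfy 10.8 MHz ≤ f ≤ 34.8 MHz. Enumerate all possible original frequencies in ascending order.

16.4 MHz, 19.4 MHz, 34.3 MHz

Frequencies that alias to 1.5 MHz are k·fs ± 1.5 MHz for integer k ≥ 0.
k=0: 1.5 MHz.
k=1: 16.4 MHz, 19.4 MHz.
k=2: 34.3 MHz, 37.3 MHz.
k=3: 52.2 MHz, 55.2 MHz.
Within [10.8 MHz, 34.8 MHz]: 16.4 MHz, 19.4 MHz, 34.3 MHz.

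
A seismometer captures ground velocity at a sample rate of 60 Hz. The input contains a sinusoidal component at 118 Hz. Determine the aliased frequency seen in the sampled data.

2 Hz

118 Hz mod fs = 58 Hz.
58 Hz > fs/2 = 30 Hz, folds to fs − 58 Hz = 2 Hz.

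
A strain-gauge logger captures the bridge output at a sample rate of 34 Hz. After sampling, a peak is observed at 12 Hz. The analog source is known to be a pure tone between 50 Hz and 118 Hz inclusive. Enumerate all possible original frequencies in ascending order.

Frequencies that alias to 12 Hz are k·fs ± 12 Hz for integer k ≥ 0.
k=0: 12 Hz.
k=1: 22 Hz, 46 Hz.
k=2: 56 Hz, 80 Hz.
k=3: 90 Hz, 114 Hz.
k=4: 124 Hz, 148 Hz.
Within [50 Hz, 118 Hz]: 56 Hz, 80 Hz, 90 Hz, 114 Hz.

56 Hz, 80 Hz, 90 Hz, 114 Hz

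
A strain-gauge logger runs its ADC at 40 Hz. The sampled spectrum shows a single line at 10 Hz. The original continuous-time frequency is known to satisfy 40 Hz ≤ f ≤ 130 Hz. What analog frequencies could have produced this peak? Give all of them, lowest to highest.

50 Hz, 70 Hz, 90 Hz, 110 Hz, 130 Hz

Frequencies that alias to 10 Hz are k·fs ± 10 Hz for integer k ≥ 0.
k=0: 10 Hz.
k=1: 30 Hz, 50 Hz.
k=2: 70 Hz, 90 Hz.
k=3: 110 Hz, 130 Hz.
k=4: 150 Hz, 170 Hz.
Within [40 Hz, 130 Hz]: 50 Hz, 70 Hz, 90 Hz, 110 Hz, 130 Hz.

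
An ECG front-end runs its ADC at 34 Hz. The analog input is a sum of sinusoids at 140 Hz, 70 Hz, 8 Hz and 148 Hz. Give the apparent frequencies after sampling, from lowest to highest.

fs/2 = 17 Hz.
140 Hz mod fs = 4 Hz.
4 Hz ≤ fs/2 = 17 Hz, appears at 4 Hz.
70 Hz mod fs = 2 Hz.
2 Hz ≤ fs/2 = 17 Hz, appears at 2 Hz.
8 Hz ≤ fs/2 = 17 Hz, passes unchanged.
148 Hz mod fs = 12 Hz.
12 Hz ≤ fs/2 = 17 Hz, appears at 12 Hz.
Distinct values: {2 Hz, 4 Hz, 8 Hz, 12 Hz}.

2 Hz, 4 Hz, 8 Hz, 12 Hz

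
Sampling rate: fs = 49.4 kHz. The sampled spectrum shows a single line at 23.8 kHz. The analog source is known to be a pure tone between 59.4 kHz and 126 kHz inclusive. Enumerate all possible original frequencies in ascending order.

Frequencies that alias to 23.8 kHz are k·fs ± 23.8 kHz for integer k ≥ 0.
k=0: 23.8 kHz.
k=1: 25.6 kHz, 73.2 kHz.
k=2: 75 kHz, 122.6 kHz.
k=3: 124.4 kHz, 172 kHz.
k=4: 173.8 kHz, 221.4 kHz.
Within [59.4 kHz, 126 kHz]: 73.2 kHz, 75 kHz, 122.6 kHz, 124.4 kHz.

73.2 kHz, 75 kHz, 122.6 kHz, 124.4 kHz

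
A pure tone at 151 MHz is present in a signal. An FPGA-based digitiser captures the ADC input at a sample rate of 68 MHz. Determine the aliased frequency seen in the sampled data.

15 MHz

151 MHz mod fs = 15 MHz.
15 MHz ≤ fs/2 = 34 MHz, appears at 15 MHz.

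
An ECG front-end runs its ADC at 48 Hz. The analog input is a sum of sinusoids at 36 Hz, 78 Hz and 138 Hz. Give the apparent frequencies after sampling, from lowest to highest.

6 Hz, 12 Hz, 18 Hz

fs/2 = 24 Hz.
36 Hz > fs/2 = 24 Hz, folds to fs − 36 Hz = 12 Hz.
78 Hz mod fs = 30 Hz.
30 Hz > fs/2 = 24 Hz, folds to fs − 30 Hz = 18 Hz.
138 Hz mod fs = 42 Hz.
42 Hz > fs/2 = 24 Hz, folds to fs − 42 Hz = 6 Hz.
Distinct values: {6 Hz, 12 Hz, 18 Hz}.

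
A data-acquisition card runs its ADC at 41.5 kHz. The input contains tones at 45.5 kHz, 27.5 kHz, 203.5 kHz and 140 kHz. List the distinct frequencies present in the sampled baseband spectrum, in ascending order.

4 kHz, 14 kHz, 15.5 kHz

fs/2 = 20.75 kHz.
45.5 kHz mod fs = 4 kHz.
4 kHz ≤ fs/2 = 20.75 kHz, appears at 4 kHz.
27.5 kHz > fs/2 = 20.75 kHz, folds to fs − 27.5 kHz = 14 kHz.
203.5 kHz mod fs = 37.5 kHz.
37.5 kHz > fs/2 = 20.75 kHz, folds to fs − 37.5 kHz = 4 kHz.
140 kHz mod fs = 15.5 kHz.
15.5 kHz ≤ fs/2 = 20.75 kHz, appears at 15.5 kHz.
Distinct values: {4 kHz, 14 kHz, 15.5 kHz}.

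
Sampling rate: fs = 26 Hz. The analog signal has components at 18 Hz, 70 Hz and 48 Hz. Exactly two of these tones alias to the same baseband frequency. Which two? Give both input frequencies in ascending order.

fs/2 = 13 Hz.
18 Hz > fs/2 = 13 Hz, folds to fs − 18 Hz = 8 Hz.
70 Hz mod fs = 18 Hz.
18 Hz > fs/2 = 13 Hz, folds to fs − 18 Hz = 8 Hz.
48 Hz mod fs = 22 Hz.
22 Hz > fs/2 = 13 Hz, folds to fs − 22 Hz = 4 Hz.
18 Hz and 70 Hz both map to 8 Hz.

18 Hz, 70 Hz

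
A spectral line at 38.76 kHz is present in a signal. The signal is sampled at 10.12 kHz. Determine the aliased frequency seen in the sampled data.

38.76 kHz mod fs = 8.4 kHz.
8.4 kHz > fs/2 = 5.06 kHz, folds to fs − 8.4 kHz = 1.72 kHz.

1.72 kHz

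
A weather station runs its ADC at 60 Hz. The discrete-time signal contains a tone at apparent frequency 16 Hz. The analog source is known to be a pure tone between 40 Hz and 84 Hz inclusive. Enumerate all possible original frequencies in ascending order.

Frequencies that alias to 16 Hz are k·fs ± 16 Hz for integer k ≥ 0.
k=0: 16 Hz.
k=1: 44 Hz, 76 Hz.
k=2: 104 Hz, 136 Hz.
Within [40 Hz, 84 Hz]: 44 Hz, 76 Hz.

44 Hz, 76 Hz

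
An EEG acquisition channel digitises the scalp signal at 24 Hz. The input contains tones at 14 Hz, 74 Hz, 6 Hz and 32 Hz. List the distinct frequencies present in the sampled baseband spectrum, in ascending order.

fs/2 = 12 Hz.
14 Hz > fs/2 = 12 Hz, folds to fs − 14 Hz = 10 Hz.
74 Hz mod fs = 2 Hz.
2 Hz ≤ fs/2 = 12 Hz, appears at 2 Hz.
6 Hz ≤ fs/2 = 12 Hz, passes unchanged.
32 Hz mod fs = 8 Hz.
8 Hz ≤ fs/2 = 12 Hz, appears at 8 Hz.
Distinct values: {2 Hz, 6 Hz, 8 Hz, 10 Hz}.

2 Hz, 6 Hz, 8 Hz, 10 Hz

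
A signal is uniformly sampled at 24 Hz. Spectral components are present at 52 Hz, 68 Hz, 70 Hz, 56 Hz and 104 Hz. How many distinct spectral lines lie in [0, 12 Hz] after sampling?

fs/2 = 12 Hz.
52 Hz mod fs = 4 Hz.
4 Hz ≤ fs/2 = 12 Hz, appears at 4 Hz.
68 Hz mod fs = 20 Hz.
20 Hz > fs/2 = 12 Hz, folds to fs − 20 Hz = 4 Hz.
70 Hz mod fs = 22 Hz.
22 Hz > fs/2 = 12 Hz, folds to fs − 22 Hz = 2 Hz.
56 Hz mod fs = 8 Hz.
8 Hz ≤ fs/2 = 12 Hz, appears at 8 Hz.
104 Hz mod fs = 8 Hz.
8 Hz ≤ fs/2 = 12 Hz, appears at 8 Hz.
Distinct values: {2 Hz, 4 Hz, 8 Hz} → 3.

3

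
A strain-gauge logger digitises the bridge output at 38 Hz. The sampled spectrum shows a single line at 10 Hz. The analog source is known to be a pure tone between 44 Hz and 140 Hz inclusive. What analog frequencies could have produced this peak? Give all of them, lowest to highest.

48 Hz, 66 Hz, 86 Hz, 104 Hz, 124 Hz

Frequencies that alias to 10 Hz are k·fs ± 10 Hz for integer k ≥ 0.
k=0: 10 Hz.
k=1: 28 Hz, 48 Hz.
k=2: 66 Hz, 86 Hz.
k=3: 104 Hz, 124 Hz.
k=4: 142 Hz, 162 Hz.
Within [44 Hz, 140 Hz]: 48 Hz, 66 Hz, 86 Hz, 104 Hz, 124 Hz.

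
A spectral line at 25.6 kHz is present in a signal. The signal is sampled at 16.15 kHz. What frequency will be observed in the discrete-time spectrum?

25.6 kHz mod fs = 9.45 kHz.
9.45 kHz > fs/2 = 8.075 kHz, folds to fs − 9.45 kHz = 6.7 kHz.

6.7 kHz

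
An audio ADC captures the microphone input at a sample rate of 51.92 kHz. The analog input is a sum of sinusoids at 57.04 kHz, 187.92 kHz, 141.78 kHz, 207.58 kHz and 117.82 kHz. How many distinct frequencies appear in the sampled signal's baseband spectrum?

fs/2 = 25.96 kHz.
57.04 kHz mod fs = 5.12 kHz.
5.12 kHz ≤ fs/2 = 25.96 kHz, appears at 5.12 kHz.
187.92 kHz mod fs = 32.16 kHz.
32.16 kHz > fs/2 = 25.96 kHz, folds to fs − 32.16 kHz = 19.76 kHz.
141.78 kHz mod fs = 37.94 kHz.
37.94 kHz > fs/2 = 25.96 kHz, folds to fs − 37.94 kHz = 13.98 kHz.
207.58 kHz mod fs = 51.82 kHz.
51.82 kHz > fs/2 = 25.96 kHz, folds to fs − 51.82 kHz = 0.1 kHz.
117.82 kHz mod fs = 13.98 kHz.
13.98 kHz ≤ fs/2 = 25.96 kHz, appears at 13.98 kHz.
Distinct values: {0.1 kHz, 5.12 kHz, 13.98 kHz, 19.76 kHz} → 4.

4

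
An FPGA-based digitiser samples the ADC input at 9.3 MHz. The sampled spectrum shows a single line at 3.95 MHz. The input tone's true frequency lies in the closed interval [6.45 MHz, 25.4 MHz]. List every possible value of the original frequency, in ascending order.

Frequencies that alias to 3.95 MHz are k·fs ± 3.95 MHz for integer k ≥ 0.
k=0: 3.95 MHz.
k=1: 5.35 MHz, 13.25 MHz.
k=2: 14.65 MHz, 22.55 MHz.
k=3: 23.95 MHz, 31.85 MHz.
k=4: 33.25 MHz, 41.15 MHz.
Within [6.45 MHz, 25.4 MHz]: 13.25 MHz, 14.65 MHz, 22.55 MHz, 23.95 MHz.

13.25 MHz, 14.65 MHz, 22.55 MHz, 23.95 MHz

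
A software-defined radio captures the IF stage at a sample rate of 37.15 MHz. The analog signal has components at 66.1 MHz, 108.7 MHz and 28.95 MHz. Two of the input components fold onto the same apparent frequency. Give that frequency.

fs/2 = 18.575 MHz.
66.1 MHz mod fs = 28.95 MHz.
28.95 MHz > fs/2 = 18.575 MHz, folds to fs − 28.95 MHz = 8.2 MHz.
108.7 MHz mod fs = 34.4 MHz.
34.4 MHz > fs/2 = 18.575 MHz, folds to fs − 34.4 MHz = 2.75 MHz.
28.95 MHz > fs/2 = 18.575 MHz, folds to fs − 28.95 MHz = 8.2 MHz.
28.95 MHz and 66.1 MHz both map to 8.2 MHz.

8.2 MHz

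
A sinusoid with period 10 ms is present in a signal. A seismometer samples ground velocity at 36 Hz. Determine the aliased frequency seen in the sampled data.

8 Hz

T = 10 ms → f = 1/T = 100 Hz.
100 Hz mod fs = 28 Hz.
28 Hz > fs/2 = 18 Hz, folds to fs − 28 Hz = 8 Hz.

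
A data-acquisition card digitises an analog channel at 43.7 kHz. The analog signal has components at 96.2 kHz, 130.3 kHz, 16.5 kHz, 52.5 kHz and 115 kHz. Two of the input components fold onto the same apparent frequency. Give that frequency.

fs/2 = 21.85 kHz.
96.2 kHz mod fs = 8.8 kHz.
8.8 kHz ≤ fs/2 = 21.85 kHz, appears at 8.8 kHz.
130.3 kHz mod fs = 42.9 kHz.
42.9 kHz > fs/2 = 21.85 kHz, folds to fs − 42.9 kHz = 0.8 kHz.
16.5 kHz ≤ fs/2 = 21.85 kHz, passes unchanged.
52.5 kHz mod fs = 8.8 kHz.
8.8 kHz ≤ fs/2 = 21.85 kHz, appears at 8.8 kHz.
115 kHz mod fs = 27.6 kHz.
27.6 kHz > fs/2 = 21.85 kHz, folds to fs − 27.6 kHz = 16.1 kHz.
52.5 kHz and 96.2 kHz both map to 8.8 kHz.

8.8 kHz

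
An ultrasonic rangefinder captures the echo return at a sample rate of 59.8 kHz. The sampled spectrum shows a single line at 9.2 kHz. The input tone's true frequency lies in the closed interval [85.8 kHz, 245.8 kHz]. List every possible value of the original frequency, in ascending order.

Frequencies that alias to 9.2 kHz are k·fs ± 9.2 kHz for integer k ≥ 0.
k=0: 9.2 kHz.
k=1: 50.6 kHz, 69 kHz.
k=2: 110.4 kHz, 128.8 kHz.
k=3: 170.2 kHz, 188.6 kHz.
k=4: 230 kHz, 248.4 kHz.
k=5: 289.8 kHz, 308.2 kHz.
Within [85.8 kHz, 245.8 kHz]: 110.4 kHz, 128.8 kHz, 170.2 kHz, 188.6 kHz, 230 kHz.

110.4 kHz, 128.8 kHz, 170.2 kHz, 188.6 kHz, 230 kHz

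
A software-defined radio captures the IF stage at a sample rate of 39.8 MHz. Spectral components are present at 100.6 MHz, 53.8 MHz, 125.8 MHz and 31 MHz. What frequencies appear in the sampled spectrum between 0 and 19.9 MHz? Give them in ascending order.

fs/2 = 19.9 MHz.
100.6 MHz mod fs = 21 MHz.
21 MHz > fs/2 = 19.9 MHz, folds to fs − 21 MHz = 18.8 MHz.
53.8 MHz mod fs = 14 MHz.
14 MHz ≤ fs/2 = 19.9 MHz, appears at 14 MHz.
125.8 MHz mod fs = 6.4 MHz.
6.4 MHz ≤ fs/2 = 19.9 MHz, appears at 6.4 MHz.
31 MHz > fs/2 = 19.9 MHz, folds to fs − 31 MHz = 8.8 MHz.
Distinct values: {6.4 MHz, 8.8 MHz, 14 MHz, 18.8 MHz}.

6.4 MHz, 8.8 MHz, 14 MHz, 18.8 MHz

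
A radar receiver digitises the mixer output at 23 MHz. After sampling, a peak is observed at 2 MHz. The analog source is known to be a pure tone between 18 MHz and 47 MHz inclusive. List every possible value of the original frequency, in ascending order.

Frequencies that alias to 2 MHz are k·fs ± 2 MHz for integer k ≥ 0.
k=0: 2 MHz.
k=1: 21 MHz, 25 MHz.
k=2: 44 MHz, 48 MHz.
k=3: 67 MHz, 71 MHz.
Within [18 MHz, 47 MHz]: 21 MHz, 25 MHz, 44 MHz.

21 MHz, 25 MHz, 44 MHz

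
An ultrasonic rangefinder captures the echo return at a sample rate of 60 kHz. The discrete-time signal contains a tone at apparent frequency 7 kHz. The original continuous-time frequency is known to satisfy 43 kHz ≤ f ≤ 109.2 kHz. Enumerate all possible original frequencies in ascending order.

Frequencies that alias to 7 kHz are k·fs ± 7 kHz for integer k ≥ 0.
k=0: 7 kHz.
k=1: 53 kHz, 67 kHz.
k=2: 113 kHz, 127 kHz.
Within [43 kHz, 109.2 kHz]: 53 kHz, 67 kHz.

53 kHz, 67 kHz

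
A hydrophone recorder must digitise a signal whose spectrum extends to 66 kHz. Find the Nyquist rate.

Nyquist rate = 2 × 66 kHz = 132 kHz.

132 kHz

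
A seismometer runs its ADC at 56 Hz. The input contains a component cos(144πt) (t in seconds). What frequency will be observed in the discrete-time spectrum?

16 Hz

ω = 144π rad/s → f = ω/(2π) = 72 Hz.
72 Hz mod fs = 16 Hz.
16 Hz ≤ fs/2 = 28 Hz, appears at 16 Hz.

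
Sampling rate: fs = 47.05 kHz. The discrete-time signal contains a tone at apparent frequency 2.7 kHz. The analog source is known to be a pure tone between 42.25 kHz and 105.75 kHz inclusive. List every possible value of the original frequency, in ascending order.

44.35 kHz, 49.75 kHz, 91.4 kHz, 96.8 kHz

Frequencies that alias to 2.7 kHz are k·fs ± 2.7 kHz for integer k ≥ 0.
k=0: 2.7 kHz.
k=1: 44.35 kHz, 49.75 kHz.
k=2: 91.4 kHz, 96.8 kHz.
k=3: 138.45 kHz, 143.85 kHz.
Within [42.25 kHz, 105.75 kHz]: 44.35 kHz, 49.75 kHz, 91.4 kHz, 96.8 kHz.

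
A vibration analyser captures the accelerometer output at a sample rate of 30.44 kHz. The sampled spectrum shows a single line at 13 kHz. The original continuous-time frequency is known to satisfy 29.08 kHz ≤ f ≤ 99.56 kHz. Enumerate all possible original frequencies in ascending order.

Frequencies that alias to 13 kHz are k·fs ± 13 kHz for integer k ≥ 0.
k=0: 13 kHz.
k=1: 17.44 kHz, 43.44 kHz.
k=2: 47.88 kHz, 73.88 kHz.
k=3: 78.32 kHz, 104.32 kHz.
k=4: 108.76 kHz, 134.76 kHz.
Within [29.08 kHz, 99.56 kHz]: 43.44 kHz, 47.88 kHz, 73.88 kHz, 78.32 kHz.

43.44 kHz, 47.88 kHz, 73.88 kHz, 78.32 kHz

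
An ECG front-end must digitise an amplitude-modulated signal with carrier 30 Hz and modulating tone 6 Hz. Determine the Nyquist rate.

72 Hz

AM sidebands sit at fc ± fm = 24 Hz and 36 Hz.
Highest-frequency component: 36 Hz.
Nyquist rate = 2 × 36 Hz = 72 Hz.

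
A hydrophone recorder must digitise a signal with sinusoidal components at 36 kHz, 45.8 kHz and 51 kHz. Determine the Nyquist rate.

Highest-frequency component: 51 kHz.
Nyquist rate = 2 × 51 kHz = 102 kHz.

102 kHz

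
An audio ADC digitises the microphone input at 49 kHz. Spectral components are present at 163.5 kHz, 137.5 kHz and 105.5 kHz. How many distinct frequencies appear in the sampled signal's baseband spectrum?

fs/2 = 24.5 kHz.
163.5 kHz mod fs = 16.5 kHz.
16.5 kHz ≤ fs/2 = 24.5 kHz, appears at 16.5 kHz.
137.5 kHz mod fs = 39.5 kHz.
39.5 kHz > fs/2 = 24.5 kHz, folds to fs − 39.5 kHz = 9.5 kHz.
105.5 kHz mod fs = 7.5 kHz.
7.5 kHz ≤ fs/2 = 24.5 kHz, appears at 7.5 kHz.
Distinct values: {7.5 kHz, 9.5 kHz, 16.5 kHz} → 3.

3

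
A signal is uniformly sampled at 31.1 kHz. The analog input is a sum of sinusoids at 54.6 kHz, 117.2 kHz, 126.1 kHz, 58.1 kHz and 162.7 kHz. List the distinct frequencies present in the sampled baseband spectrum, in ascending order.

fs/2 = 15.55 kHz.
54.6 kHz mod fs = 23.5 kHz.
23.5 kHz > fs/2 = 15.55 kHz, folds to fs − 23.5 kHz = 7.6 kHz.
117.2 kHz mod fs = 23.9 kHz.
23.9 kHz > fs/2 = 15.55 kHz, folds to fs − 23.9 kHz = 7.2 kHz.
126.1 kHz mod fs = 1.7 kHz.
1.7 kHz ≤ fs/2 = 15.55 kHz, appears at 1.7 kHz.
58.1 kHz mod fs = 27 kHz.
27 kHz > fs/2 = 15.55 kHz, folds to fs − 27 kHz = 4.1 kHz.
162.7 kHz mod fs = 7.2 kHz.
7.2 kHz ≤ fs/2 = 15.55 kHz, appears at 7.2 kHz.
Distinct values: {1.7 kHz, 4.1 kHz, 7.2 kHz, 7.6 kHz}.

1.7 kHz, 4.1 kHz, 7.2 kHz, 7.6 kHz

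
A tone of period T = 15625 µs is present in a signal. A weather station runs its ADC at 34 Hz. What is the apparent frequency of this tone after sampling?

4 Hz

T = 15625 µs → f = 1/T = 64 Hz.
64 Hz mod fs = 30 Hz.
30 Hz > fs/2 = 17 Hz, folds to fs − 30 Hz = 4 Hz.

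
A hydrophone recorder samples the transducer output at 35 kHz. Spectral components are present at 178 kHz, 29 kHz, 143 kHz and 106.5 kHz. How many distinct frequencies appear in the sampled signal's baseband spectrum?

3

fs/2 = 17.5 kHz.
178 kHz mod fs = 3 kHz.
3 kHz ≤ fs/2 = 17.5 kHz, appears at 3 kHz.
29 kHz > fs/2 = 17.5 kHz, folds to fs − 29 kHz = 6 kHz.
143 kHz mod fs = 3 kHz.
3 kHz ≤ fs/2 = 17.5 kHz, appears at 3 kHz.
106.5 kHz mod fs = 1.5 kHz.
1.5 kHz ≤ fs/2 = 17.5 kHz, appears at 1.5 kHz.
Distinct values: {1.5 kHz, 3 kHz, 6 kHz} → 3.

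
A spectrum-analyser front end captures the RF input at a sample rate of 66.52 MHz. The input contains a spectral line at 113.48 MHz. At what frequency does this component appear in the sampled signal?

19.56 MHz

113.48 MHz mod fs = 46.96 MHz.
46.96 MHz > fs/2 = 33.26 MHz, folds to fs − 46.96 MHz = 19.56 MHz.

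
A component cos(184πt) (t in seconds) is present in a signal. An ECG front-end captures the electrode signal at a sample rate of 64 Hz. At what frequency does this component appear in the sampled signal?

ω = 184π rad/s → f = ω/(2π) = 92 Hz.
92 Hz mod fs = 28 Hz.
28 Hz ≤ fs/2 = 32 Hz, appears at 28 Hz.

28 Hz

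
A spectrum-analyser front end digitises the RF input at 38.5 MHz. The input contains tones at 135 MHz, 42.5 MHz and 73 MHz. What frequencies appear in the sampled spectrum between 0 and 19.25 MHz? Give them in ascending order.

4 MHz, 19 MHz

fs/2 = 19.25 MHz.
135 MHz mod fs = 19.5 MHz.
19.5 MHz > fs/2 = 19.25 MHz, folds to fs − 19.5 MHz = 19 MHz.
42.5 MHz mod fs = 4 MHz.
4 MHz ≤ fs/2 = 19.25 MHz, appears at 4 MHz.
73 MHz mod fs = 34.5 MHz.
34.5 MHz > fs/2 = 19.25 MHz, folds to fs − 34.5 MHz = 4 MHz.
Distinct values: {4 MHz, 19 MHz}.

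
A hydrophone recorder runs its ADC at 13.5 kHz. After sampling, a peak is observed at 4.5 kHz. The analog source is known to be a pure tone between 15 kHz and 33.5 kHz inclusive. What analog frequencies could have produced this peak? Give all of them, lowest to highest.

18 kHz, 22.5 kHz, 31.5 kHz

Frequencies that alias to 4.5 kHz are k·fs ± 4.5 kHz for integer k ≥ 0.
k=0: 4.5 kHz.
k=1: 9 kHz, 18 kHz.
k=2: 22.5 kHz, 31.5 kHz.
k=3: 36 kHz, 45 kHz.
Within [15 kHz, 33.5 kHz]: 18 kHz, 22.5 kHz, 31.5 kHz.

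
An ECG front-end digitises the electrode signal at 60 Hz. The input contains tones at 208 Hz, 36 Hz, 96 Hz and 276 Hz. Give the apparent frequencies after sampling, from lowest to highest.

24 Hz, 28 Hz

fs/2 = 30 Hz.
208 Hz mod fs = 28 Hz.
28 Hz ≤ fs/2 = 30 Hz, appears at 28 Hz.
36 Hz > fs/2 = 30 Hz, folds to fs − 36 Hz = 24 Hz.
96 Hz mod fs = 36 Hz.
36 Hz > fs/2 = 30 Hz, folds to fs − 36 Hz = 24 Hz.
276 Hz mod fs = 36 Hz.
36 Hz > fs/2 = 30 Hz, folds to fs − 36 Hz = 24 Hz.
Distinct values: {24 Hz, 28 Hz}.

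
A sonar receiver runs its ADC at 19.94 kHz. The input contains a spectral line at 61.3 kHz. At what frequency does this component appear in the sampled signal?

1.48 kHz

61.3 kHz mod fs = 1.48 kHz.
1.48 kHz ≤ fs/2 = 9.97 kHz, appears at 1.48 kHz.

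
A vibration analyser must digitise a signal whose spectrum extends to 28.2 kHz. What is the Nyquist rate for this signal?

56.4 kHz

Nyquist rate = 2 × 28.2 kHz = 56.4 kHz.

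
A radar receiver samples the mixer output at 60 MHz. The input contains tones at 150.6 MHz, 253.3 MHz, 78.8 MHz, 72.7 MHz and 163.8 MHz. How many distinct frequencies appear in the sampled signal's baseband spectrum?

fs/2 = 30 MHz.
150.6 MHz mod fs = 30.6 MHz.
30.6 MHz > fs/2 = 30 MHz, folds to fs − 30.6 MHz = 29.4 MHz.
253.3 MHz mod fs = 13.3 MHz.
13.3 MHz ≤ fs/2 = 30 MHz, appears at 13.3 MHz.
78.8 MHz mod fs = 18.8 MHz.
18.8 MHz ≤ fs/2 = 30 MHz, appears at 18.8 MHz.
72.7 MHz mod fs = 12.7 MHz.
12.7 MHz ≤ fs/2 = 30 MHz, appears at 12.7 MHz.
163.8 MHz mod fs = 43.8 MHz.
43.8 MHz > fs/2 = 30 MHz, folds to fs − 43.8 MHz = 16.2 MHz.
Distinct values: {12.7 MHz, 13.3 MHz, 16.2 MHz, 18.8 MHz, 29.4 MHz} → 5.

5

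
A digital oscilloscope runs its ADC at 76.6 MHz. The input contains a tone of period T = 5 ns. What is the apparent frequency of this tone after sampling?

T = 5 ns → f = 1/T = 200 MHz.
200 MHz mod fs = 46.8 MHz.
46.8 MHz > fs/2 = 38.3 MHz, folds to fs − 46.8 MHz = 29.8 MHz.

29.8 MHz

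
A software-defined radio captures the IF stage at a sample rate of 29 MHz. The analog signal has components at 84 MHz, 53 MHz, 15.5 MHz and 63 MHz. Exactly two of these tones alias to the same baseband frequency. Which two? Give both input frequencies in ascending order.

53 MHz, 63 MHz

fs/2 = 14.5 MHz.
84 MHz mod fs = 26 MHz.
26 MHz > fs/2 = 14.5 MHz, folds to fs − 26 MHz = 3 MHz.
53 MHz mod fs = 24 MHz.
24 MHz > fs/2 = 14.5 MHz, folds to fs − 24 MHz = 5 MHz.
15.5 MHz > fs/2 = 14.5 MHz, folds to fs − 15.5 MHz = 13.5 MHz.
63 MHz mod fs = 5 MHz.
5 MHz ≤ fs/2 = 14.5 MHz, appears at 5 MHz.
53 MHz and 63 MHz both map to 5 MHz.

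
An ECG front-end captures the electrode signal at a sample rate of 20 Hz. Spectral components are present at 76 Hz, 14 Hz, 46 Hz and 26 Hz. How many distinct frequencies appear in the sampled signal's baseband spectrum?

2

fs/2 = 10 Hz.
76 Hz mod fs = 16 Hz.
16 Hz > fs/2 = 10 Hz, folds to fs − 16 Hz = 4 Hz.
14 Hz > fs/2 = 10 Hz, folds to fs − 14 Hz = 6 Hz.
46 Hz mod fs = 6 Hz.
6 Hz ≤ fs/2 = 10 Hz, appears at 6 Hz.
26 Hz mod fs = 6 Hz.
6 Hz ≤ fs/2 = 10 Hz, appears at 6 Hz.
Distinct values: {4 Hz, 6 Hz} → 2.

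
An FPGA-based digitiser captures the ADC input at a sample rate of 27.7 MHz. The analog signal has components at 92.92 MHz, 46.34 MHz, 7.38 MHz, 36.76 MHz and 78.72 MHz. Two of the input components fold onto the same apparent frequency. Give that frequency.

9.06 MHz

fs/2 = 13.85 MHz.
92.92 MHz mod fs = 9.82 MHz.
9.82 MHz ≤ fs/2 = 13.85 MHz, appears at 9.82 MHz.
46.34 MHz mod fs = 18.64 MHz.
18.64 MHz > fs/2 = 13.85 MHz, folds to fs − 18.64 MHz = 9.06 MHz.
7.38 MHz ≤ fs/2 = 13.85 MHz, passes unchanged.
36.76 MHz mod fs = 9.06 MHz.
9.06 MHz ≤ fs/2 = 13.85 MHz, appears at 9.06 MHz.
78.72 MHz mod fs = 23.32 MHz.
23.32 MHz > fs/2 = 13.85 MHz, folds to fs − 23.32 MHz = 4.38 MHz.
36.76 MHz and 46.34 MHz both map to 9.06 MHz.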